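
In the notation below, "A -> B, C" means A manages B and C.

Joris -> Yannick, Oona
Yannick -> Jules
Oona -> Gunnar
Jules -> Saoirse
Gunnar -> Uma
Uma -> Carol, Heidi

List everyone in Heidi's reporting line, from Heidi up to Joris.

Heidi -> Uma -> Gunnar -> Oona -> Joris

Heidi reports to Uma. Uma reports to Gunnar. Gunnar reports to Oona. Oona reports to Joris. Joris is at the top.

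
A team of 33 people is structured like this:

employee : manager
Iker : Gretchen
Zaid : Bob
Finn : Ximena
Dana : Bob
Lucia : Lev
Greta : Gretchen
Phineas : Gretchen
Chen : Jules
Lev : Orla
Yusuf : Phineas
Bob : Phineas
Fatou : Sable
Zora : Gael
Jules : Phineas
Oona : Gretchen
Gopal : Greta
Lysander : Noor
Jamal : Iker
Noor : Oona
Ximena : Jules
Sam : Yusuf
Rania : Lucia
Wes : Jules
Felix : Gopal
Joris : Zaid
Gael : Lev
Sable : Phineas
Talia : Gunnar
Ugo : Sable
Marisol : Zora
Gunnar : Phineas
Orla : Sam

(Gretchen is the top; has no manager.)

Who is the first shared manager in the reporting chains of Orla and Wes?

Orla's chain of managers is Sam, Yusuf, Phineas, Gretchen. Wes's chain of managers is Jules, Phineas, Gretchen. The first manager that appears in both chains is Phineas.

Phineas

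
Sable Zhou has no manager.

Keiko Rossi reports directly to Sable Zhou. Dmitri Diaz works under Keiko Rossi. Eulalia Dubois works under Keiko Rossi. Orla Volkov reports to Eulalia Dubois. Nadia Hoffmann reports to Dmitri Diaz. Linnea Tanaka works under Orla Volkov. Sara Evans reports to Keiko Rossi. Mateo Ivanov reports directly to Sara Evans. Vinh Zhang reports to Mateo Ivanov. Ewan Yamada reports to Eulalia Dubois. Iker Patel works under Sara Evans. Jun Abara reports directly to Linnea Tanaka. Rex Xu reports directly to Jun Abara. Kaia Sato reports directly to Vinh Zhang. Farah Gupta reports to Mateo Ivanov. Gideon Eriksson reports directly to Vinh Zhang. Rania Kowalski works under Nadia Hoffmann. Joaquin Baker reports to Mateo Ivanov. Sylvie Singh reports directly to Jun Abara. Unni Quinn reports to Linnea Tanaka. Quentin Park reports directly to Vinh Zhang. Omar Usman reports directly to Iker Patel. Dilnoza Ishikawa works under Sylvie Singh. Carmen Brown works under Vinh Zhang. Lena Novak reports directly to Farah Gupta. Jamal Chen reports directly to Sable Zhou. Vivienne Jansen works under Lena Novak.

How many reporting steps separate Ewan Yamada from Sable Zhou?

Chain from Ewan Yamada up to Sable Zhou: Ewan Yamada → Eulalia Dubois → Keiko Rossi → Sable Zhou. That is 3 steps up, so Ewan Yamada is 3 levels below Sable Zhou.

3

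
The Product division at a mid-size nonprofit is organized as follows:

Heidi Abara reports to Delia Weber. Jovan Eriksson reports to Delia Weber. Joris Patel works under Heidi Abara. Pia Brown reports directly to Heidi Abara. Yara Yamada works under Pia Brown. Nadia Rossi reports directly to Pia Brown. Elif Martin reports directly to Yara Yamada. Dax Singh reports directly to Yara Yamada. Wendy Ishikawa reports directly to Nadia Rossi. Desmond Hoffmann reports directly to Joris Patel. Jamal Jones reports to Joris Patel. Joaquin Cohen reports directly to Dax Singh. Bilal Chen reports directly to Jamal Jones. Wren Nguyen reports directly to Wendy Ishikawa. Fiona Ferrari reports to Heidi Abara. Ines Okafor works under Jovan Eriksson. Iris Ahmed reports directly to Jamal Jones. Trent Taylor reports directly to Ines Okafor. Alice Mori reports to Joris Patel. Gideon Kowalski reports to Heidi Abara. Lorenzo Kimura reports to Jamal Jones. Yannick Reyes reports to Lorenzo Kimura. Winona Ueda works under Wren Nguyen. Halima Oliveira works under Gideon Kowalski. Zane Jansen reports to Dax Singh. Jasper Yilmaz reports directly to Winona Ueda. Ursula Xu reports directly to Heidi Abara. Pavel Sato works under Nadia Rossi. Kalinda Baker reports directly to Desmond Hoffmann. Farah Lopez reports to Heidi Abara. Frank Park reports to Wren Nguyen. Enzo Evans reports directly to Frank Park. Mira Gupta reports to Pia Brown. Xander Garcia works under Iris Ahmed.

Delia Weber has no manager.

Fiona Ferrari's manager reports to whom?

Delia Weber

Fiona Ferrari reports to Heidi Abara, and Heidi Abara reports to Delia Weber. So Fiona Ferrari's skip-level manager is Delia Weber.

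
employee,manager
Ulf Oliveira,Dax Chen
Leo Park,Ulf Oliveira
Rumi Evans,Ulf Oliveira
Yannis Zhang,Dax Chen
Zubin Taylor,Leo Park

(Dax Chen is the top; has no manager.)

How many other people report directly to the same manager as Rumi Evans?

1

Rumi Evans reports to Ulf Oliveira. Ulf Oliveira's other direct reports are Leo Park — 1 peer.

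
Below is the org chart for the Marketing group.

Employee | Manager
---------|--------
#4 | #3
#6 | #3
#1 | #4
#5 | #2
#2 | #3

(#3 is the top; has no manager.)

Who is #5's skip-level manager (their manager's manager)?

#3

#5 reports to #2, and #2 reports to #3. So #5's skip-level manager is #3.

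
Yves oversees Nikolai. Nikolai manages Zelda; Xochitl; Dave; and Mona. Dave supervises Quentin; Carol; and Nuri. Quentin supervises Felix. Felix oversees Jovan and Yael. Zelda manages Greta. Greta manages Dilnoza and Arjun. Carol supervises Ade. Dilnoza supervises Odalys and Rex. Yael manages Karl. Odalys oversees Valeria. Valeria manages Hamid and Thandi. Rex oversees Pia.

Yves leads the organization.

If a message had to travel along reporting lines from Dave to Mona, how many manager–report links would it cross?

2

Dave is 1 level below Nikolai, and Mona is 1 level below Nikolai (their lowest common manager). The shortest path runs up from Dave to Nikolai and back down to Mona: 1 + 1 = 2 links.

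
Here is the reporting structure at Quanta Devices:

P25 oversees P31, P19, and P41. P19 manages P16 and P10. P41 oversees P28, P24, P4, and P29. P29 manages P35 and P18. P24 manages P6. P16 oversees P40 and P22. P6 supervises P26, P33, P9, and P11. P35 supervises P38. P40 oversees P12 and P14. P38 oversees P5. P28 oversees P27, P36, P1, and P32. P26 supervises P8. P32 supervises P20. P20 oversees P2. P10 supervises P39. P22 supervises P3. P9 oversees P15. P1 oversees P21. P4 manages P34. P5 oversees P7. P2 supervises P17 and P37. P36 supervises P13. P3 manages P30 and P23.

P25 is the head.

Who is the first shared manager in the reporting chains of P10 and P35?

P25

P10's chain of managers is P19, P25. P35's chain of managers is P29, P41, P25. The first manager that appears in both chains is P25.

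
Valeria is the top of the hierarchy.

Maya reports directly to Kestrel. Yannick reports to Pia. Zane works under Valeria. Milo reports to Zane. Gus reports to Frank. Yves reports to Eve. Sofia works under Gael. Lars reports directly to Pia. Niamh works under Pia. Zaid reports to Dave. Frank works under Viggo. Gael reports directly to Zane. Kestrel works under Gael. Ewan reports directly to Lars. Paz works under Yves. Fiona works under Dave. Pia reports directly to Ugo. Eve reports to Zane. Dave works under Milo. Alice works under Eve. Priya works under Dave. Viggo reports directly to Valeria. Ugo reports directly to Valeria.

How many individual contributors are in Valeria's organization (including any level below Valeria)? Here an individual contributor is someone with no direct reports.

The people in Valeria's organization with no one reporting to them are Sofia, Maya, Alice, Paz, Zaid, Fiona, Priya, Yannick, Ewan, Niamh, Gus. That is 11.

11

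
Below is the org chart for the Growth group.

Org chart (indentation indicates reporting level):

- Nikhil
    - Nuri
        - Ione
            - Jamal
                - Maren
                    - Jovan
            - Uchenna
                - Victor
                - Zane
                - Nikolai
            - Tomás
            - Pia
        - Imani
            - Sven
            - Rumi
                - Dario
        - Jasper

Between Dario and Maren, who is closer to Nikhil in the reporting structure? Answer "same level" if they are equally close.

same level

Both Dario and Maren are 4 levels below Nikhil.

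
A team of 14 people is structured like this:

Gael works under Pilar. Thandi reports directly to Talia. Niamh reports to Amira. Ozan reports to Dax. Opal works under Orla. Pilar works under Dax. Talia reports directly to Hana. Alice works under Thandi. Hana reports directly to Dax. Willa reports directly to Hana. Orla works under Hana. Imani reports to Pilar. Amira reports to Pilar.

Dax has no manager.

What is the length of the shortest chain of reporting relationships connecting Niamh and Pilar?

2

Niamh is in Pilar's organization: the chain from Niamh up to Pilar is Niamh → Amira → Pilar, which is 2 links.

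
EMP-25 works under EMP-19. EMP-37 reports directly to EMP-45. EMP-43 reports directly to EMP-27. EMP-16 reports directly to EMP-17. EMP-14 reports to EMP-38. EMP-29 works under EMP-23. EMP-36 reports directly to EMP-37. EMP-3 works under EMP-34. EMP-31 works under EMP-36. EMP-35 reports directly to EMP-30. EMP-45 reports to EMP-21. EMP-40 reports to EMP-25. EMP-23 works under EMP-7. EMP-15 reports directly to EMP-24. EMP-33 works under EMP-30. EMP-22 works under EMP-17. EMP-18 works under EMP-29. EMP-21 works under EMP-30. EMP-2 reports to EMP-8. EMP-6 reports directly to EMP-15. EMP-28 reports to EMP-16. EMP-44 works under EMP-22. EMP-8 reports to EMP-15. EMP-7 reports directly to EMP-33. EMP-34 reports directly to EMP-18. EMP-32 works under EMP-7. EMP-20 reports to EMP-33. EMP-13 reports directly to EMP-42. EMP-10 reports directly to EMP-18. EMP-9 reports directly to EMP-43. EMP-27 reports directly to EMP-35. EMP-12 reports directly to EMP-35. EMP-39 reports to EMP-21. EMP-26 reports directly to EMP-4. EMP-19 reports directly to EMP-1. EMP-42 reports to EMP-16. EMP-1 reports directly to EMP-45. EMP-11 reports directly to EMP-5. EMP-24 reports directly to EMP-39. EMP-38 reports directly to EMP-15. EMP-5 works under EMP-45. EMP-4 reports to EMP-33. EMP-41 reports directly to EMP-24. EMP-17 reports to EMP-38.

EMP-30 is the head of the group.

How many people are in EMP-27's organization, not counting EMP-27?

EMP-27 directly manages EMP-43. Under EMP-43: EMP-9 (1). That's 2 in total.

2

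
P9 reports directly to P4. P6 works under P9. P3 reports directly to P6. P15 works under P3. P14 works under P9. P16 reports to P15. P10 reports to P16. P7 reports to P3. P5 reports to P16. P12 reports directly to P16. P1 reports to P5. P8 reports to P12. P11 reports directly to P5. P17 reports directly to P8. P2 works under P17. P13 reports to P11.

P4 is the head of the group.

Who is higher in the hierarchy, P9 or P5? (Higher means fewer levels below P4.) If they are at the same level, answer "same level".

P9

P9 is 1 level below P4; P5 is 6. P9 is higher.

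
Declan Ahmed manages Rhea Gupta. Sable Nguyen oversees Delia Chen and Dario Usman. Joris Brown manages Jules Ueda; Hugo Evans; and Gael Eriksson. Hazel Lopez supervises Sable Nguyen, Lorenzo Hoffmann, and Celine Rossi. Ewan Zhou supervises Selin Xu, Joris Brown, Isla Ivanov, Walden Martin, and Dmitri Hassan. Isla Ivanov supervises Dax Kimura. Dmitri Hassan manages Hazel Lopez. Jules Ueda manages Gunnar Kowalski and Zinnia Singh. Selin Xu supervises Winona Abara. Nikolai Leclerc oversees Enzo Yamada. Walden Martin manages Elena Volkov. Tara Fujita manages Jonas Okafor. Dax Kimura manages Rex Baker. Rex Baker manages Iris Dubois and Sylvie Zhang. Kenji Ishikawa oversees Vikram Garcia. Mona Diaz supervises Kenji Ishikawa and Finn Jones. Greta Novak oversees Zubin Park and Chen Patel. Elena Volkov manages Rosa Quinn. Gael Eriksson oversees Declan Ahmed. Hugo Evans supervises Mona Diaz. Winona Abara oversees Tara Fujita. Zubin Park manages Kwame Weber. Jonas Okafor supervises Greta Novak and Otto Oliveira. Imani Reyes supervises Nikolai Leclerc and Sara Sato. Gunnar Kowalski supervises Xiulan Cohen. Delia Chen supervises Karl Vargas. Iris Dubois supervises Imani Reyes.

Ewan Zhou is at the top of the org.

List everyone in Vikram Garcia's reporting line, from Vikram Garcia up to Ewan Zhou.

Vikram Garcia -> Kenji Ishikawa -> Mona Diaz -> Hugo Evans -> Joris Brown -> Ewan Zhou

Vikram Garcia reports to Kenji Ishikawa. Kenji Ishikawa reports to Mona Diaz. Mona Diaz reports to Hugo Evans. Hugo Evans reports to Joris Brown. Joris Brown reports to Ewan Zhou. Ewan Zhou is at the top.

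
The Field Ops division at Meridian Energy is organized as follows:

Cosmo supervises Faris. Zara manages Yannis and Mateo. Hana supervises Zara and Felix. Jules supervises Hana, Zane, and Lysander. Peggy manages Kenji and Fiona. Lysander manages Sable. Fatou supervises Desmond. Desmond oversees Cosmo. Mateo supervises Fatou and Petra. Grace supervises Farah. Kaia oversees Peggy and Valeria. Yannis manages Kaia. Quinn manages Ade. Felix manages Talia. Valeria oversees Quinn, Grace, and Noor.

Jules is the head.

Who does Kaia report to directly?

Yannis

Kaia reports directly to Yannis.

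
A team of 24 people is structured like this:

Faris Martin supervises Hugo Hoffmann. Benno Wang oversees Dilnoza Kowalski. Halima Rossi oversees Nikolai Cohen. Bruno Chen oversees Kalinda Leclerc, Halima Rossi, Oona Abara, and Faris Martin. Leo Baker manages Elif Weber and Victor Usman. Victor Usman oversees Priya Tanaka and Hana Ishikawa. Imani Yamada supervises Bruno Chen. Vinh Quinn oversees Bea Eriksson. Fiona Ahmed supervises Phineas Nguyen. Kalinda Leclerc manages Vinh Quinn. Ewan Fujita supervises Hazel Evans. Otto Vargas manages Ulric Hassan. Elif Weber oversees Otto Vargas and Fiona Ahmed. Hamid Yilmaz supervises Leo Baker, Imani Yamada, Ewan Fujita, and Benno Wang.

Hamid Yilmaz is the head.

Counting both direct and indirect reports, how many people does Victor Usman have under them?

2

Victor Usman directly manages Priya Tanaka, Hana Ishikawa. Priya Tanaka has no reports. Hana Ishikawa has no reports. So Victor Usman's organization is 2 direct reports plus everyone under them: 1 + 1 = 2.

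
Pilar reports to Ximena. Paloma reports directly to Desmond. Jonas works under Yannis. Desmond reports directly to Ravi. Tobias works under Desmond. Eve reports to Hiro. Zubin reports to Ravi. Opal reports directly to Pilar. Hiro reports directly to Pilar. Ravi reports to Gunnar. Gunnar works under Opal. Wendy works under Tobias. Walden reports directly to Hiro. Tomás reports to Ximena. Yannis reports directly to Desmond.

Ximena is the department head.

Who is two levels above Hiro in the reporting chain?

Ximena

Hiro reports to Pilar, and Pilar reports to Ximena. So Hiro's skip-level manager is Ximena.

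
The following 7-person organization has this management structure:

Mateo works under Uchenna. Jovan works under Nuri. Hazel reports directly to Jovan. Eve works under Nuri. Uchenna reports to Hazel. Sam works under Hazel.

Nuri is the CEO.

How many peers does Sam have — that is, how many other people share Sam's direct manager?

1

Sam reports to Hazel. Hazel's other direct reports are Uchenna — 1 peer.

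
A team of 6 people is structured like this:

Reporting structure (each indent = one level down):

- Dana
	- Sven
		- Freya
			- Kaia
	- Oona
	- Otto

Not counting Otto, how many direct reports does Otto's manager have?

2

Otto reports to Dana. Dana's other direct reports are Sven, Oona — 2 peers.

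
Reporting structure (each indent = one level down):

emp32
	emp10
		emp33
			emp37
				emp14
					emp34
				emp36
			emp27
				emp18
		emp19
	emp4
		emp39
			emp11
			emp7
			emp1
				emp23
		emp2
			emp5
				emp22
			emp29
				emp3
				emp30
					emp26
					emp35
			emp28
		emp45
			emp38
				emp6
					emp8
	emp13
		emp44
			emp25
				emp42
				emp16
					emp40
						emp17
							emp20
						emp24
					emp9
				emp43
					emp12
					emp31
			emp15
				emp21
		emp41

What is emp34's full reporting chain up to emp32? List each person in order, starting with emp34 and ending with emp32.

emp34 reports to emp14. emp14 reports to emp37. emp37 reports to emp33. emp33 reports to emp10. emp10 reports to emp32. emp32 is at the top.

emp34 -> emp14 -> emp37 -> emp33 -> emp10 -> emp32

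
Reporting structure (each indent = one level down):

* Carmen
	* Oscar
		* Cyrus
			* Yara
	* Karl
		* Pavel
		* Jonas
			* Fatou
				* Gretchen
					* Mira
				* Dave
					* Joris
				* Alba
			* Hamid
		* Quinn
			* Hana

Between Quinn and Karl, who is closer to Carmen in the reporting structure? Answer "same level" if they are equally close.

Karl

Quinn is 2 levels below Carmen; Karl is 1. Karl is higher.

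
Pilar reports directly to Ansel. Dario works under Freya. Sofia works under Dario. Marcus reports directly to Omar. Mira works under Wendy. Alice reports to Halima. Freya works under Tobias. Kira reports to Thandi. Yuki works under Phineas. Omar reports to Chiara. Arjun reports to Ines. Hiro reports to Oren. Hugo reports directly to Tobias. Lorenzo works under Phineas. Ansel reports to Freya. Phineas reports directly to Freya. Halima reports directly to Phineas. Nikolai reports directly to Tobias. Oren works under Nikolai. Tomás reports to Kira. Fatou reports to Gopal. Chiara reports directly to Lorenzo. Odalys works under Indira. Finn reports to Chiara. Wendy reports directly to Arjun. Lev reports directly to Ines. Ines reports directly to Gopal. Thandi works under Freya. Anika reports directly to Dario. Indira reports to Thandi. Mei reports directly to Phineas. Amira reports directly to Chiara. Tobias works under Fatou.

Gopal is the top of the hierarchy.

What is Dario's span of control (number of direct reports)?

2

Dario directly manages Anika, Sofia. That is 2 direct reports.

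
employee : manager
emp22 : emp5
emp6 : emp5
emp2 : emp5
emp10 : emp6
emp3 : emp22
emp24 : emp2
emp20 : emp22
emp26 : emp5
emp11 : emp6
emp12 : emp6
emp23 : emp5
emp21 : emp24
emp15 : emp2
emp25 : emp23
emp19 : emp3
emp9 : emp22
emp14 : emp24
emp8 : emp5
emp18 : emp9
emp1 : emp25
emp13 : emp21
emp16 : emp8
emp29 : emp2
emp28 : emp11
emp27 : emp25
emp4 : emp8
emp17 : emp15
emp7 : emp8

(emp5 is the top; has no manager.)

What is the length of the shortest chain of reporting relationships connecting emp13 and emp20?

6

emp13 is 4 levels below emp5, and emp20 is 2 levels below emp5 (their lowest common manager). The shortest path runs up from emp13 to emp5 and back down to emp20: 4 + 2 = 6 links.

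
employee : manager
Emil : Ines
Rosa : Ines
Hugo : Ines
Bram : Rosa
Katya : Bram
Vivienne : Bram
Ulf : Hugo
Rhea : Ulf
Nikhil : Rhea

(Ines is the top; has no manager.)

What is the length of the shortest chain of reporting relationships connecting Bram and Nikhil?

6

Bram is 2 levels below Ines, and Nikhil is 4 levels below Ines (their lowest common manager). The shortest path runs up from Bram to Ines and back down to Nikhil: 2 + 4 = 6 links.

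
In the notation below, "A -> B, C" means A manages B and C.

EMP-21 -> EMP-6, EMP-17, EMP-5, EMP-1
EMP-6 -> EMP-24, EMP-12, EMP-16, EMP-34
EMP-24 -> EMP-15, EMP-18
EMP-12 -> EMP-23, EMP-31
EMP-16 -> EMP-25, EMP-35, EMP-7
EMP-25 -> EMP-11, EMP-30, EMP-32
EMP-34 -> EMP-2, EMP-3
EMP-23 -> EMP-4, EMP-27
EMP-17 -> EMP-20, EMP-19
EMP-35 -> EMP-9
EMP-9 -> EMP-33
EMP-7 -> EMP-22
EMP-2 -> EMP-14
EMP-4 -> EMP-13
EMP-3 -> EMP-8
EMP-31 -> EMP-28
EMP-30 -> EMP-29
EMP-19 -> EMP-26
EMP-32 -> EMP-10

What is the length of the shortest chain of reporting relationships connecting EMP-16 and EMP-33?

EMP-33 is in EMP-16's organization: the chain from EMP-33 up to EMP-16 is EMP-33 → EMP-9 → EMP-35 → EMP-16, which is 3 links.

3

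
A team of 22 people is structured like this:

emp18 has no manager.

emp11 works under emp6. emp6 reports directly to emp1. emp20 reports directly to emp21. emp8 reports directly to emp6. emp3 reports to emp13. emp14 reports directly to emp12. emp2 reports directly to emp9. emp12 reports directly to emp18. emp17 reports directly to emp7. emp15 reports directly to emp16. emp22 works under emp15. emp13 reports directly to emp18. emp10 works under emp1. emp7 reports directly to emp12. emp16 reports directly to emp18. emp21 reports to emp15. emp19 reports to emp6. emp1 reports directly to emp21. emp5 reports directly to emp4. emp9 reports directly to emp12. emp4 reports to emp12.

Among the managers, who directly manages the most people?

emp12

Direct-report counts: emp18 has 3; emp13 has 1; emp16 has 1; emp15 has 2; emp21 has 2; emp1 has 2; emp6 has 3; emp12 has 4; emp4 has 1; emp7 has 1; emp9 has 1. The largest is 4, held by emp12.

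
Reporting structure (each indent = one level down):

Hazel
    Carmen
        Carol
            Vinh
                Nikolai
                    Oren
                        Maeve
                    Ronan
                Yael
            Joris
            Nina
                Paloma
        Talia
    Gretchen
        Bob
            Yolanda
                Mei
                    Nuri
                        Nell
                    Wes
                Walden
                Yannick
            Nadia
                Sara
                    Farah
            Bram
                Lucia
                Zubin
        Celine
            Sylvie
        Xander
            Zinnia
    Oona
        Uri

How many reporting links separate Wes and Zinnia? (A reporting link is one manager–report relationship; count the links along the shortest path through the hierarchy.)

Wes is 4 levels below Gretchen, and Zinnia is 2 levels below Gretchen (their lowest common manager). The shortest path runs up from Wes to Gretchen and back down to Zinnia: 4 + 2 = 6 links.

6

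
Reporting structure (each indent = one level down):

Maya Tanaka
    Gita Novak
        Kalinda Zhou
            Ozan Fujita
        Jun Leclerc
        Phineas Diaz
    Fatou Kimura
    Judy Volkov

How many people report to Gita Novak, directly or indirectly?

4

Gita Novak directly manages Kalinda Zhou, Jun Leclerc, Phineas Diaz. Under Kalinda Zhou: Ozan Fujita (1). Jun Leclerc has no reports. Phineas Diaz has no reports. So Gita Novak's organization is 3 direct reports plus everyone under them: 2 + 1 + 1 = 4.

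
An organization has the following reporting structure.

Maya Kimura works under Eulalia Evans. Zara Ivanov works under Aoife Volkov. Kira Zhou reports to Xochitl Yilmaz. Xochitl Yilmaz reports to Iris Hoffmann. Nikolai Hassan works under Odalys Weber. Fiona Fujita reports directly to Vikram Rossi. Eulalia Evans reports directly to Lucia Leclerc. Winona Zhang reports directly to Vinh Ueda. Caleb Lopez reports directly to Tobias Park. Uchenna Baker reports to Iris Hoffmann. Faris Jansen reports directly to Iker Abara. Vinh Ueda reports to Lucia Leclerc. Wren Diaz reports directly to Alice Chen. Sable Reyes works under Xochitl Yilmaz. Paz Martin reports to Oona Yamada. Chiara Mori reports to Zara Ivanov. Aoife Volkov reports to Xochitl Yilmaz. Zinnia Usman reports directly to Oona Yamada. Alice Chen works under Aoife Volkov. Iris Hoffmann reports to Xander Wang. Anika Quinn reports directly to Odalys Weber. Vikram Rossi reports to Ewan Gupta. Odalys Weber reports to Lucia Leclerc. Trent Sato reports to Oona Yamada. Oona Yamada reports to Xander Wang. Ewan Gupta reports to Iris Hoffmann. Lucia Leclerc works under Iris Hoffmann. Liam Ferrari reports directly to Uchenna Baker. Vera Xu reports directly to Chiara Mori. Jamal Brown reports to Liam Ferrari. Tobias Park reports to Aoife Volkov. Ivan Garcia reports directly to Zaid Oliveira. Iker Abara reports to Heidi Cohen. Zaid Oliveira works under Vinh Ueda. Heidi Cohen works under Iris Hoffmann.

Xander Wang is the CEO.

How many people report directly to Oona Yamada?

Oona Yamada directly manages Trent Sato, Zinnia Usman, Paz Martin. That is 3 direct reports.

3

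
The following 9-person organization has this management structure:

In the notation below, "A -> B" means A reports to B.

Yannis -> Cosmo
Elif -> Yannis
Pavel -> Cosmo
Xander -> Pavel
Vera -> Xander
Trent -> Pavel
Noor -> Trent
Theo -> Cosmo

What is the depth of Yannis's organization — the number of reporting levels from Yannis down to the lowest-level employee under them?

The longest chain under Yannis runs Yannis → Elif, which is 1 level below Yannis.

1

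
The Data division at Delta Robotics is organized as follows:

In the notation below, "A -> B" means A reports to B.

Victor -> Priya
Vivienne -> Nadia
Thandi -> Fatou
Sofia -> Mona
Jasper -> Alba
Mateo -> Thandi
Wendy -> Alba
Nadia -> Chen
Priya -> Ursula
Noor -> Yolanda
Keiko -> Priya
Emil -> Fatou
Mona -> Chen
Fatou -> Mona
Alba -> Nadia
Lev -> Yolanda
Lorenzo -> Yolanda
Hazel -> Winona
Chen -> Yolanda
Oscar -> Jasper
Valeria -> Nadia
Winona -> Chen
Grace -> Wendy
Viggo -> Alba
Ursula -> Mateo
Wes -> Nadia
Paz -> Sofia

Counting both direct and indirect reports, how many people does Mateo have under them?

4

Mateo directly manages Ursula. Under Ursula: Priya, Victor, Keiko (3). That's 4 in total.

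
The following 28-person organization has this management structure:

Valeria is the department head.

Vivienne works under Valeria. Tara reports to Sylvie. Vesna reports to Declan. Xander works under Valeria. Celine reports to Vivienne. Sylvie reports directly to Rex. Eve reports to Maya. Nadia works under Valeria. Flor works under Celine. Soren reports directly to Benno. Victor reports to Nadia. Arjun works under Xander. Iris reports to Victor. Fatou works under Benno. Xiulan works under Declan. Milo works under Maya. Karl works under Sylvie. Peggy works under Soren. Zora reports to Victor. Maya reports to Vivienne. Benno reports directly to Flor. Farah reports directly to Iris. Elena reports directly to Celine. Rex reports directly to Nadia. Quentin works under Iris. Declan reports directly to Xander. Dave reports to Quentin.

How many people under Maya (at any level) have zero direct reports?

2

The people in Maya's organization with no one reporting to them are Eve, Milo. That is 2.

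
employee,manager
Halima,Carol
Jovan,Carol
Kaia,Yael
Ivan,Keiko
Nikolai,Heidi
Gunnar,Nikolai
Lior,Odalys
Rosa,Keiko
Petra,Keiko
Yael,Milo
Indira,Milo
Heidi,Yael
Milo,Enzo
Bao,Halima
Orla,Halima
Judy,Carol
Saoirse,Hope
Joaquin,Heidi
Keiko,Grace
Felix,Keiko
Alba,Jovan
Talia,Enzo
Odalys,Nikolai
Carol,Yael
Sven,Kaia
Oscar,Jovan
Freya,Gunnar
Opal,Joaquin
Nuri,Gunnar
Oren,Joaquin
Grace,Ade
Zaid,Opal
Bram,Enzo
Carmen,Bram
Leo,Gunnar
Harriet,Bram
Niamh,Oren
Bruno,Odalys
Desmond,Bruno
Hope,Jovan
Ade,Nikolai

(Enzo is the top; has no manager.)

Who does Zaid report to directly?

Opal

Zaid reports directly to Opal.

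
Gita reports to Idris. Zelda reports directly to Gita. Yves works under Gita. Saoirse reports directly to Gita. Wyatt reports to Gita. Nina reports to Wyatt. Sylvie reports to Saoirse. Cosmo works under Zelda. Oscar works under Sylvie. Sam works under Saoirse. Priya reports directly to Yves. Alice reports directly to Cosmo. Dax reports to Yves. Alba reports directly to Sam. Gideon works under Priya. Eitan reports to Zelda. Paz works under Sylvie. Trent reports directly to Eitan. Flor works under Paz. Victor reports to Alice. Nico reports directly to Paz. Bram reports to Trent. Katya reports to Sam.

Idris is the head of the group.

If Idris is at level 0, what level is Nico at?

5

Chain from Nico up to Idris: Nico → Paz → Sylvie → Saoirse → Gita → Idris. That is 5 steps up, so Nico is 5 levels below Idris.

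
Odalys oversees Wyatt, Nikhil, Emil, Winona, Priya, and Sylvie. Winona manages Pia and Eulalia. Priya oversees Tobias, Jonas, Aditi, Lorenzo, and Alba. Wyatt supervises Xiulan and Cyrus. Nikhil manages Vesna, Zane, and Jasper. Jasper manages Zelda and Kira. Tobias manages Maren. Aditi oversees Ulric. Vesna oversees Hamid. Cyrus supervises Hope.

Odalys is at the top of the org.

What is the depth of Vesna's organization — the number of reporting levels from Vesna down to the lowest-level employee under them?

The longest chain under Vesna runs Vesna → Hamid, which is 1 level below Vesna.

1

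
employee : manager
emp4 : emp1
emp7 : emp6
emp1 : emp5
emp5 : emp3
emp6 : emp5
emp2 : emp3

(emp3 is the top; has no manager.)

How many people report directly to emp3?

2

emp3 directly manages emp2, emp5. That is 2 direct reports.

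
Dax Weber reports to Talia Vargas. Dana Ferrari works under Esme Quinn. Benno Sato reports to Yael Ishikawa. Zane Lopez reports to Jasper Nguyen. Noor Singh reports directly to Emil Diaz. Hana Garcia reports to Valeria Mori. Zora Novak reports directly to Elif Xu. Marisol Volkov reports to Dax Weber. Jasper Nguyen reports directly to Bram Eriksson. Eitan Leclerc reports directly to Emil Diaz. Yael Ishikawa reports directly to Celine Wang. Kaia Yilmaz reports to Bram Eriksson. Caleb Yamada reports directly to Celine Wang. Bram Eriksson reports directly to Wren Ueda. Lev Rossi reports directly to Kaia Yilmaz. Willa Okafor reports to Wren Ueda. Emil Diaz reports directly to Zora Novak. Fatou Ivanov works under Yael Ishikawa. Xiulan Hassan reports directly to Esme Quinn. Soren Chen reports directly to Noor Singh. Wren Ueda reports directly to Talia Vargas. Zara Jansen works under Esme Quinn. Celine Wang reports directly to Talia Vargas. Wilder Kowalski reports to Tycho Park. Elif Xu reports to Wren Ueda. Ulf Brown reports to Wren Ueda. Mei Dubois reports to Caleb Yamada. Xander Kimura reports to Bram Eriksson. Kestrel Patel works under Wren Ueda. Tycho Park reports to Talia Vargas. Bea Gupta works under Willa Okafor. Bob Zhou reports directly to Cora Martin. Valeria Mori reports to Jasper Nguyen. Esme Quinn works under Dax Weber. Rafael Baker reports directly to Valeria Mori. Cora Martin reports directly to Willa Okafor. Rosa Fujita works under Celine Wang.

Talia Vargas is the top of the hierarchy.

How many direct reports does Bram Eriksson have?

3

Bram Eriksson directly manages Jasper Nguyen, Kaia Yilmaz, Xander Kimura. That is 3 direct reports.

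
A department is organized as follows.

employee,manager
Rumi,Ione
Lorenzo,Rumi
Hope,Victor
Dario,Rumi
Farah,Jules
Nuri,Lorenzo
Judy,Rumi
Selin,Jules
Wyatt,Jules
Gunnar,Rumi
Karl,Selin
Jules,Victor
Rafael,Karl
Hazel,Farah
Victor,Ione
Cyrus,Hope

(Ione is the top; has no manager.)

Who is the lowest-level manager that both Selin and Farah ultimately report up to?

Selin's chain of managers is Jules, Victor, Ione. Farah's chain of managers is Jules, Victor, Ione. The first manager that appears in both chains is Jules.

Jules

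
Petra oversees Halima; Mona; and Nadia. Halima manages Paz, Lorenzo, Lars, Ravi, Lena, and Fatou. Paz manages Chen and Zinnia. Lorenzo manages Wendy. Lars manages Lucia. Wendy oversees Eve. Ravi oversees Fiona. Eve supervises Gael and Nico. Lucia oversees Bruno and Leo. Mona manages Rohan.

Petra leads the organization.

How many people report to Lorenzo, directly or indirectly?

Lorenzo directly manages Wendy. Under Wendy: Eve, Nico, Gael (3). That's 4 in total.

4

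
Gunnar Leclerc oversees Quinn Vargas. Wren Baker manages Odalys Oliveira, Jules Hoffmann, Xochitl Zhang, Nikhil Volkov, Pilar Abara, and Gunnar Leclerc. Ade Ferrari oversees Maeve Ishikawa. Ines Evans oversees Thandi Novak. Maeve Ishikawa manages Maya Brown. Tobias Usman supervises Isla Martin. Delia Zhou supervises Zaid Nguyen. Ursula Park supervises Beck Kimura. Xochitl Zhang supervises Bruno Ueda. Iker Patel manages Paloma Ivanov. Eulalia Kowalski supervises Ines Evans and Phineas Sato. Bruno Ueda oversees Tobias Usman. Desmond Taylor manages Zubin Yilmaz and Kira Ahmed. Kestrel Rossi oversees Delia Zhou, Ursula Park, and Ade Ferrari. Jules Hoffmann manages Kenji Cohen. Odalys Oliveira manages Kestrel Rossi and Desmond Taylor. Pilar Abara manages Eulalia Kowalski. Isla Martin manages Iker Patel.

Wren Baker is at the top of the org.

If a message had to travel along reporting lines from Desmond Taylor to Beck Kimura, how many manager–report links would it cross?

4

Desmond Taylor is 1 level below Odalys Oliveira, and Beck Kimura is 3 levels below Odalys Oliveira (their lowest common manager). The shortest path runs up from Desmond Taylor to Odalys Oliveira and back down to Beck Kimura: 1 + 3 = 4 links.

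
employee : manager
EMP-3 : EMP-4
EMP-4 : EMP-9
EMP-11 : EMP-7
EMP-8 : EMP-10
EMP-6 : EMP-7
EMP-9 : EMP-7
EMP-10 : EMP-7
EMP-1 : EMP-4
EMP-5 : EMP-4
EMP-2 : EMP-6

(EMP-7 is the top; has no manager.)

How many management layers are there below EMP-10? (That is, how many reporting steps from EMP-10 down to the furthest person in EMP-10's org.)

The longest chain under EMP-10 runs EMP-10 → EMP-8, which is 1 level below EMP-10.

1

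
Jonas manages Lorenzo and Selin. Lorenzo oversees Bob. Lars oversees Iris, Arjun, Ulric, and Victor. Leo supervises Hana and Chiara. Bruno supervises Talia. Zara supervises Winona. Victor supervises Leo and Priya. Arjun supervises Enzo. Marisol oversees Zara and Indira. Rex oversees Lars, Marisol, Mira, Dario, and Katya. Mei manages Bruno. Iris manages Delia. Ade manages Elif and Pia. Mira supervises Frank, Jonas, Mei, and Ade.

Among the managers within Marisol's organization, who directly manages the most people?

Direct-report counts within Marisol's organization: Marisol has 2; Zara has 1. The largest is 2, held by Marisol.

Marisol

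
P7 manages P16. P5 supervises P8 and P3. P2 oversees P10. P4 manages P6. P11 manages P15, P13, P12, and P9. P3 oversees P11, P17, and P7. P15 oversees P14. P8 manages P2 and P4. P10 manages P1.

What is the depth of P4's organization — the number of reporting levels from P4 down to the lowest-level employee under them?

The longest chain under P4 runs P4 → P6, which is 1 level below P4.

1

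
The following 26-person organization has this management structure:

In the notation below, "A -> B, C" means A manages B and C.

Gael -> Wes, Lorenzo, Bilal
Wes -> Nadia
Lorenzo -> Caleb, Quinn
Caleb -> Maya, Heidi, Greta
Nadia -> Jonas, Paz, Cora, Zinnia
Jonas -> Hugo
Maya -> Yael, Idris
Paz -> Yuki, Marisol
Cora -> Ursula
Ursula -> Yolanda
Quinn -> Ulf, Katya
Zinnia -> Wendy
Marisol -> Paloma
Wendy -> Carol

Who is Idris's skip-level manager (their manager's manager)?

Idris reports to Maya, and Maya reports to Caleb. So Idris's skip-level manager is Caleb.

Caleb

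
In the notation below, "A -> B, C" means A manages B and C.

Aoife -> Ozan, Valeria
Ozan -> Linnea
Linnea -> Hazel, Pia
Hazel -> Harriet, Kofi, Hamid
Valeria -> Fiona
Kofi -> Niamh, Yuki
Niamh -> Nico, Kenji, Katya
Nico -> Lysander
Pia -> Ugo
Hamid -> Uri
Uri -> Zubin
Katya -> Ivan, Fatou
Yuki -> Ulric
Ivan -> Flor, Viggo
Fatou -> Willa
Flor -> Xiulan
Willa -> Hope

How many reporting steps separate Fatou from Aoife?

Chain from Fatou up to Aoife: Fatou → Katya → Niamh → Kofi → Hazel → Linnea → Ozan → Aoife. That is 7 steps up, so Fatou is 7 levels below Aoife.

7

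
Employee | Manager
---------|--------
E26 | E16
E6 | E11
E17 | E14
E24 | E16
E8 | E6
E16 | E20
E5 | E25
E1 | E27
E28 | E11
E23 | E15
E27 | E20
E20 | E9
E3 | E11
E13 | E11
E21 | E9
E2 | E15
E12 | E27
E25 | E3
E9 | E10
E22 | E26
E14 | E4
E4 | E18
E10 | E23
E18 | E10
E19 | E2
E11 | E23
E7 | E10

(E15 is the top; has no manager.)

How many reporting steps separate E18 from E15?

3

Chain from E18 up to E15: E18 → E10 → E23 → E15. That is 3 steps up, so E18 is 3 levels below E15.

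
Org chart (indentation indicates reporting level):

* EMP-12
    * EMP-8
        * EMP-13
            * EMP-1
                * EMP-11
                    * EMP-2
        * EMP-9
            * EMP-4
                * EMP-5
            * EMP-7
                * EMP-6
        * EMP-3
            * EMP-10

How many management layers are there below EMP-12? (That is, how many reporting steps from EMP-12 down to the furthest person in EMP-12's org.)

The longest chain under EMP-12 runs EMP-12 → EMP-8 → EMP-13 → EMP-1 → EMP-11 → EMP-2, which is 5 levels below EMP-12.

5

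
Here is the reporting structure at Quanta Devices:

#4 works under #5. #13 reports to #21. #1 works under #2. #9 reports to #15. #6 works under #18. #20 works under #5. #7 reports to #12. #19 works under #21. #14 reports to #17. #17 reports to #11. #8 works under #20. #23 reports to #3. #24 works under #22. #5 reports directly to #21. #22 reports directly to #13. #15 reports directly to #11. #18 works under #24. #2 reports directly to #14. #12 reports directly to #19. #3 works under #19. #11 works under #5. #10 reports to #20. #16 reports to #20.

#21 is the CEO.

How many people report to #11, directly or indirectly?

#11 directly manages #17, #15. Under #17: #14, #2, #1 (3). Under #15: #9 (1). So #11's organization is 2 direct reports plus everyone under them: 4 + 2 = 6.

6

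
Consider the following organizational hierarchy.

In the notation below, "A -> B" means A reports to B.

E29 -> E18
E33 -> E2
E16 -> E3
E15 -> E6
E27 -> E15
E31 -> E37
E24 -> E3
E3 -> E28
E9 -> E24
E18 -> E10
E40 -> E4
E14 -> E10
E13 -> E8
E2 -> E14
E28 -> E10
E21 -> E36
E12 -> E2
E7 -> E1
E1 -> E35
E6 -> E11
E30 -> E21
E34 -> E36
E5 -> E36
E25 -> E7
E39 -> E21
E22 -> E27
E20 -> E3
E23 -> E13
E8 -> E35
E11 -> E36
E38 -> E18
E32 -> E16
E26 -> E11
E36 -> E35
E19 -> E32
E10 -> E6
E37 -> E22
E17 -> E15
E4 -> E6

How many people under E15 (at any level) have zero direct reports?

The people in E15's organization with no one reporting to them are E17, E31. That is 2.

2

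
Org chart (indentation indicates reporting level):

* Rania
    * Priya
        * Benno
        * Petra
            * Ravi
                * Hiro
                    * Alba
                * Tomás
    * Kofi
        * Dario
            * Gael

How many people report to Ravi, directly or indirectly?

3

Ravi directly manages Hiro, Tomás. Under Hiro: Alba (1). Tomás has no reports. So Ravi's organization is 2 direct reports plus everyone under them: 2 + 1 = 3.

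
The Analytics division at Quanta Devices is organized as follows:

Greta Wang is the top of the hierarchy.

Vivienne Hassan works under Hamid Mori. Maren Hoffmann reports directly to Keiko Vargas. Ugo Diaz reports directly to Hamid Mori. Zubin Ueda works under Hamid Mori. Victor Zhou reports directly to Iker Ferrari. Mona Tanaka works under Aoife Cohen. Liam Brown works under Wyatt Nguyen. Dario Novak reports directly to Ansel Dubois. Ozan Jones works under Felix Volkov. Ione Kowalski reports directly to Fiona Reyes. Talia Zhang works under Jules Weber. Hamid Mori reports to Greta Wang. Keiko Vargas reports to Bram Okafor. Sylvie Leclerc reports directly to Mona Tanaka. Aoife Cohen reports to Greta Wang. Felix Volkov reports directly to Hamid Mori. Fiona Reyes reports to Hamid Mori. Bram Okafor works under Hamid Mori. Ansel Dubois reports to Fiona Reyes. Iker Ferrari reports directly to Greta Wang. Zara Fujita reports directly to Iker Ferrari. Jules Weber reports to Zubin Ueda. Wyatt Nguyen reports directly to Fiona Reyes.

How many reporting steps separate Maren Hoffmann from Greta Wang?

4

Chain from Maren Hoffmann up to Greta Wang: Maren Hoffmann → Keiko Vargas → Bram Okafor → Hamid Mori → Greta Wang. That is 4 steps up, so Maren Hoffmann is 4 levels below Greta Wang.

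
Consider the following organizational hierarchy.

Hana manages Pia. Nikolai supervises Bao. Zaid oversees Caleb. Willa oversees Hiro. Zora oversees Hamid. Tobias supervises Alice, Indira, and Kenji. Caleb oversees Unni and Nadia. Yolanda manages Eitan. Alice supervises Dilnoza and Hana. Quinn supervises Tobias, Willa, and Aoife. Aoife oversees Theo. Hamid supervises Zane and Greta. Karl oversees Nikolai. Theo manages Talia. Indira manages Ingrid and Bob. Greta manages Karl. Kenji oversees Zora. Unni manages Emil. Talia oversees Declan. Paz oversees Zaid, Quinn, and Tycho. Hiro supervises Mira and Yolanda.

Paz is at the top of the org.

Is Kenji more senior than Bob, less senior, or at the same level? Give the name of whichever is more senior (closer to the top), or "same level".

Kenji

Kenji is 3 levels below Paz; Bob is 4. Kenji is higher.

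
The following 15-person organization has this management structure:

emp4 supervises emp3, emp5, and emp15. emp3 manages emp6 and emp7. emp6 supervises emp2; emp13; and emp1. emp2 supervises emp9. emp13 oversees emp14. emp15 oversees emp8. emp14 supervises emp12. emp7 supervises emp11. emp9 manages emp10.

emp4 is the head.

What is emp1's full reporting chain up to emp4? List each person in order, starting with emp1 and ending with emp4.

emp1 -> emp6 -> emp3 -> emp4

emp1 reports to emp6. emp6 reports to emp3. emp3 reports to emp4. emp4 is at the top.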